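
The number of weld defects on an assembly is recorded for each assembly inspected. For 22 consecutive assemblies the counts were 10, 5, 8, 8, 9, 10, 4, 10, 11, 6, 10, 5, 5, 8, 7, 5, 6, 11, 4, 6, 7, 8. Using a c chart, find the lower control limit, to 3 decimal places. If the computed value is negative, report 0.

0.000

c̄ = (10 + 5 + 8 + 8 + 9 + 10 + 4 + 10 + 11 + 6 + 10 + 5 + 5 + 8 + 7 + 5 + 6 + 11 + 4 + 6 + 7 + 8) / 22 = 163 / 22 = 7.4091
LCL = c̄ − 3√c̄ = 7.4091 − 3 × 2.7220 = -0.7568 → 0 (cannot be negative)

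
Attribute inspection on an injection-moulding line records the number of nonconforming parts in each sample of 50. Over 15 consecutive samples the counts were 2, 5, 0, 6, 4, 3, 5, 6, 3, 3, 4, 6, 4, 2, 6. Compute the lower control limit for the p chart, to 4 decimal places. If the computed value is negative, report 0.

p̄ = Σdᵢ / (k·n) = 59 / (15 × 50) = 0.07867
LCL = p̄ − 3·√(p̄(1−p̄)/n) = 0.07867 − 3 × 0.03807 = -0.03555 → 0 (negative, so LCL = 0)

0.0000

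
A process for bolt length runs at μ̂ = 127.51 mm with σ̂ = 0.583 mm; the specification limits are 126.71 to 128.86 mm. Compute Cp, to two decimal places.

0.61

Cp = (USL − LSL) / (6σ̂) = (128.86 − 126.71) / (6 × 0.583) = 2.1500 / 3.4980 = 0.6146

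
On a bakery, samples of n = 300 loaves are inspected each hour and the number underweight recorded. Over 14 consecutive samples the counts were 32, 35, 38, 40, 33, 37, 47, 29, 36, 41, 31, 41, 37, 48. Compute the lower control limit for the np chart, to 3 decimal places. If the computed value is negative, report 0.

20.315

p̄ = Σdᵢ / (k·n) = 525 / (14 × 300) = 0.12500
LCL = np̄ − 3·√(np̄(1−p̄)) = 37.5000 − 3 × 5.7282 = 20.3153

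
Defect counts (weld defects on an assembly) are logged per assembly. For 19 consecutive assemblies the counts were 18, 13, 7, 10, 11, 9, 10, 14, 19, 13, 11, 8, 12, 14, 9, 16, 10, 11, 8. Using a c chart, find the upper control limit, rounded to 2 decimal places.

22.01

c̄ = (18 + 13 + 7 + 10 + 11 + 9 + 10 + 14 + 19 + 13 + 11 + 8 + 12 + 14 + 9 + 16 + 10 + 11 + 8) / 19 = 223 / 19 = 11.7368
UCL = c̄ + 3√c̄ = 11.7368 + 3 × √11.7368 = 11.7368 + 3 × 3.4259 = 22.0146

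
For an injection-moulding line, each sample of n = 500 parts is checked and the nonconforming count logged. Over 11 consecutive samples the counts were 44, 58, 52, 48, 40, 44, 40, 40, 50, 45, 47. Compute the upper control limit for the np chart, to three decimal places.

65.605

p̄ = Σdᵢ / (k·n) = 508 / (11 × 500) = 0.09236
UCL = np̄ + 3·√(np̄(1−p̄)) = 46.1818 + 3 × √(46.1818×0.90764) = 46.1818 + 3 × 6.4743 = 65.6047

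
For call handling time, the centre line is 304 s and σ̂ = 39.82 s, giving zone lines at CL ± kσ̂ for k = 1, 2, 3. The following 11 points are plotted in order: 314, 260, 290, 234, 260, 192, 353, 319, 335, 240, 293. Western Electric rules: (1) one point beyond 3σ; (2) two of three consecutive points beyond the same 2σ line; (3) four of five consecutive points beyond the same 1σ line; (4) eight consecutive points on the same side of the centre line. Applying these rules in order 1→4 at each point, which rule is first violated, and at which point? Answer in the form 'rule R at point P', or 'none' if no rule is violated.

Zone of each point (C = within 1σ̂, B = 1σ̂–2σ̂, A = 2σ̂–3σ̂, * = beyond 3σ̂; sign = side of CL): 1:+C, 2:-B, 3:-C, 4:-B, 5:-B, 6:-A, 7:+B, 8:+C, 9:+C, 10:-B, 11:-C
Rule 3 (four of five consecutive points beyond the same 1σ limit) is satisfied at point 6.

rule 3 at point 6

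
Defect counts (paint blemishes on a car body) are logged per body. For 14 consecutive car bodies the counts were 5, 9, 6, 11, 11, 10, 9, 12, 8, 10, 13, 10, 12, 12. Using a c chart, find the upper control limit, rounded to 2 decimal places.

c̄ = (5 + 9 + 6 + 11 + 11 + 10 + 9 + 12 + 8 + 10 + 13 + 10 + 12 + 12) / 14 = 138 / 14 = 9.8571
UCL = c̄ + 3√c̄ = 9.8571 + 3 × √9.8571 = 9.8571 + 3 × 3.1396 = 19.2760

19.28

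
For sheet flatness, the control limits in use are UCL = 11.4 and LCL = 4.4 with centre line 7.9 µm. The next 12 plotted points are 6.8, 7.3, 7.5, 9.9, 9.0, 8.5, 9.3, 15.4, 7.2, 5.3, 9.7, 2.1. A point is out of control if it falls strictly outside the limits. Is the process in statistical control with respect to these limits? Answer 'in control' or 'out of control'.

out of control

Compare each point to [4.4, 11.4]: sample 8 = 15.4 > UCL; sample 12 = 2.1 < LCL.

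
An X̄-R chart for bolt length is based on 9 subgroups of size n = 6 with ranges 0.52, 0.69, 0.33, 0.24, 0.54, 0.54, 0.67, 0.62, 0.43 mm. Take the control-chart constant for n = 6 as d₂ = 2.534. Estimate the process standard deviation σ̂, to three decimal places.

R̄ = (0.52 + 0.69 + 0.33 + 0.24 + 0.54 + 0.54 + 0.67 + 0.62 + 0.43) / 9 = 0.5089
σ̂ = R̄ / d₂ = 0.5089 / 2.534 = 0.2008

0.201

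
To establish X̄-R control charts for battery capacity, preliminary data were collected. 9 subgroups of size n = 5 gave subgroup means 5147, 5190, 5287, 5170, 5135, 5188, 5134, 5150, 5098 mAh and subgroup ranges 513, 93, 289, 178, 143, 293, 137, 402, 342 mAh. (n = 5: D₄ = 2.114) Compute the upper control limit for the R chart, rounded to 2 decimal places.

R̄ = (513 + 93 + 289 + 178 + 143 + 293 + 137 + 402 + 342) / 9 = 2390.0000 / 9 = 265.5556
UCL_R = D₄·R̄ = 2.114 × 265.5556 = 561.3844

561.38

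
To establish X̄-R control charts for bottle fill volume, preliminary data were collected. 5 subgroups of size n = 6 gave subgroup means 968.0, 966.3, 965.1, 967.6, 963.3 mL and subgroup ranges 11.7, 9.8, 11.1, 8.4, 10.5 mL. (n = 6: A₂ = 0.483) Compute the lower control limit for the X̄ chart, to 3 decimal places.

X̄̄ = (968.0 + 966.3 + 965.1 + 967.6 + 963.3) / 5 = 4830.3000 / 5 = 966.0600
R̄ = (11.7 + 9.8 + 11.1 + 8.4 + 10.5) / 5 = 51.5000 / 5 = 10.3000
LCL = X̄̄ − A₂·R̄ = 966.0600 − 0.483 × 10.3000 = 961.0851

961.085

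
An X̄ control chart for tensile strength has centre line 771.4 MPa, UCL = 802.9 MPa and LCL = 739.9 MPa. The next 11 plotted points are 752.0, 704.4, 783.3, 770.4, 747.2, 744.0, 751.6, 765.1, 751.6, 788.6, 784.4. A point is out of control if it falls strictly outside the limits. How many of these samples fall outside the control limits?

Compare each point to [739.9, 802.9]: sample 2 = 704.4 < LCL.

1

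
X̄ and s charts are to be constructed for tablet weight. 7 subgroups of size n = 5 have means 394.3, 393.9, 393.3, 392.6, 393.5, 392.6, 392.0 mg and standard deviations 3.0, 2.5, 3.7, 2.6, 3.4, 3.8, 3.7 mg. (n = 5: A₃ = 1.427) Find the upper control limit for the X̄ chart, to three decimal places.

X̄̄ = (394.3 + 393.9 + 393.3 + 392.6 + 393.5 + 392.6 + 392.0) / 7 = 393.1714
s̄ = (3.0 + 2.5 + 3.7 + 2.6 + 3.4 + 3.8 + 3.7) / 7 = 3.2429
UCL = X̄̄ + A₃·s̄ = 393.1714 + 1.427 × 3.2429 = 397.7990

397.799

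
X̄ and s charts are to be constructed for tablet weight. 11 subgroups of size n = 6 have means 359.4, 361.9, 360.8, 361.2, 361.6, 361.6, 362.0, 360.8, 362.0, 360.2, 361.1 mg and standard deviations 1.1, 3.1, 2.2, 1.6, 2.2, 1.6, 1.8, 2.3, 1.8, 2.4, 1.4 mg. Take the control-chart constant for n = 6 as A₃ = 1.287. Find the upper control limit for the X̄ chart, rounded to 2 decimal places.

X̄̄ = (359.4 + 361.9 + 360.8 + 361.2 + 361.6 + 361.6 + 362.0 + 360.8 + 362.0 + 360.2 + 361.1) / 11 = 361.1455
s̄ = (1.1 + 3.1 + 2.2 + 1.6 + 2.2 + 1.6 + 1.8 + 2.3 + 1.8 + 2.4 + 1.4) / 11 = 1.9545
UCL = X̄̄ + A₃·s̄ = 361.1455 + 1.287 × 1.9545 = 363.6610

363.66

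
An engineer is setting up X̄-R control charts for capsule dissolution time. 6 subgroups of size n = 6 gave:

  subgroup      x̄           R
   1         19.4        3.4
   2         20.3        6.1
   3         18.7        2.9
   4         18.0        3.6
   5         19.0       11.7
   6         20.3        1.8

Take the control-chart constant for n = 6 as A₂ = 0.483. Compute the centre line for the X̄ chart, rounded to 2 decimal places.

X̄̄ = (19.4 + 20.3 + 18.7 + 18.0 + 19.0 + 20.3) / 6 = 115.7000 / 6 = 19.2833
CL = X̄̄ = 19.2833

19.28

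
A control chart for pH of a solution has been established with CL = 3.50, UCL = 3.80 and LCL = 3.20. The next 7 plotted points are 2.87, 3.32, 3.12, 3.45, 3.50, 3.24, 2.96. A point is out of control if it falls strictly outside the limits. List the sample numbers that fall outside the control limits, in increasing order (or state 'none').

Compare each point to [3.20, 3.80]: sample 1 = 2.87 < LCL; sample 3 = 3.12 < LCL; sample 7 = 2.96 < LCL.

1, 3, 7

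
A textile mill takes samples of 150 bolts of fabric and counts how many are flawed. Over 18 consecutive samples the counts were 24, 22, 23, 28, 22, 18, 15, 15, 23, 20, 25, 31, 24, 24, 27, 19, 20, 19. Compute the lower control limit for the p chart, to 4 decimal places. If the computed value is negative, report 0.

p̄ = Σdᵢ / (k·n) = 399 / (18 × 150) = 0.14778
LCL = p̄ − 3·√(p̄(1−p̄)/n) = 0.14778 − 3 × 0.02898 = 0.06085

0.0609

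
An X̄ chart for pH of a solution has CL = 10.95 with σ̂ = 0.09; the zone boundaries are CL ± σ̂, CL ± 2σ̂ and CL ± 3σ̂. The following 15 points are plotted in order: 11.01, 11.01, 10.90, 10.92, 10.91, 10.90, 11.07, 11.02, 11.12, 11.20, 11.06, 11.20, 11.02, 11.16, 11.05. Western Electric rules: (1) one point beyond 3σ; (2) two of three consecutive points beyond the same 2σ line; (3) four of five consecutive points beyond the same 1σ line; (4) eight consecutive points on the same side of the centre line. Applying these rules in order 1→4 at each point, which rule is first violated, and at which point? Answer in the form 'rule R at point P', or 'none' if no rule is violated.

Zone of each point (C = within 1σ̂, B = 1σ̂–2σ̂, A = 2σ̂–3σ̂, * = beyond 3σ̂; sign = side of CL): 1:+C, 2:+C, 3:-C, 4:-C, 5:-C, 6:-C, 7:+B, 8:+C, 9:+B, 10:+A, 11:+B, 12:+A, 13:+C, 14:+A, 15:+B
Rule 3 (four of five consecutive points beyond the same 1σ limit) is satisfied at point 11.

rule 3 at point 11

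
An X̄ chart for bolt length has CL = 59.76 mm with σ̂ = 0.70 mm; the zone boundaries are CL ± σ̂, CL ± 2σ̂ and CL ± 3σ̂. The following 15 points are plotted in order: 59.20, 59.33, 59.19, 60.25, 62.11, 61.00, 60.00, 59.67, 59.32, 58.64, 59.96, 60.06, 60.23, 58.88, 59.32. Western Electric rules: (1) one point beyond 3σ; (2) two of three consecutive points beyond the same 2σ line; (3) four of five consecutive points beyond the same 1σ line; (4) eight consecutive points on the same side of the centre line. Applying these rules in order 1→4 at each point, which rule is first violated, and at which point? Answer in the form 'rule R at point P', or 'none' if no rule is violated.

Zone of each point (C = within 1σ̂, B = 1σ̂–2σ̂, A = 2σ̂–3σ̂, * = beyond 3σ̂; sign = side of CL): 1:-C, 2:-C, 3:-C, 4:+C, 5:+*, 6:+B, 7:+C, 8:-C, 9:-C, 10:-B, 11:+C, 12:+C, 13:+C, 14:-B, 15:-C
Rule 1 (one point beyond the 3σ limits) is satisfied at point 5.

rule 1 at point 5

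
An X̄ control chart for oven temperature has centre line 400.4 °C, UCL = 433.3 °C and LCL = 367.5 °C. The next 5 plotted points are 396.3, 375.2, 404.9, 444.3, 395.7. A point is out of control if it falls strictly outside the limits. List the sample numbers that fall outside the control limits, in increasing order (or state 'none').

Compare each point to [367.5, 433.3]: sample 4 = 444.3 > UCL.

4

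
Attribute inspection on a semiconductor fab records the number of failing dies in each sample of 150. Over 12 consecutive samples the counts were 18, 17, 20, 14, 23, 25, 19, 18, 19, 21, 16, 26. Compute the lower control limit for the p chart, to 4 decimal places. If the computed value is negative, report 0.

p̄ = Σdᵢ / (k·n) = 236 / (12 × 150) = 0.13111
LCL = p̄ − 3·√(p̄(1−p̄)/n) = 0.13111 − 3 × 0.02756 = 0.04844

0.0484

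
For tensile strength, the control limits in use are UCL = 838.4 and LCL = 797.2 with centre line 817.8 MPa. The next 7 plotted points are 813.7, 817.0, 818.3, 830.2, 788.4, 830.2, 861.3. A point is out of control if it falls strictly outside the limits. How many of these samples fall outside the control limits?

2

Compare each point to [797.2, 838.4]: sample 5 = 788.4 < LCL; sample 7 = 861.3 > UCL.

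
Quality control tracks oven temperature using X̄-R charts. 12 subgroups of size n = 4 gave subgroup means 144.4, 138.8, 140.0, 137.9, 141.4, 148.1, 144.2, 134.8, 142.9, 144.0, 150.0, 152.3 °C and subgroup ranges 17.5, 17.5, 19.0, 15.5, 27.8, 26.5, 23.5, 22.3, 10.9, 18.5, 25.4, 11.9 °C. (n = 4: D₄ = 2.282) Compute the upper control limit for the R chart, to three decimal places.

44.936

R̄ = (17.5 + 17.5 + 19.0 + 15.5 + 27.8 + 26.5 + 23.5 + 22.3 + 10.9 + 18.5 + 25.4 + 11.9) / 12 = 236.3000 / 12 = 19.6917
UCL_R = D₄·R̄ = 2.282 × 19.6917 = 44.9364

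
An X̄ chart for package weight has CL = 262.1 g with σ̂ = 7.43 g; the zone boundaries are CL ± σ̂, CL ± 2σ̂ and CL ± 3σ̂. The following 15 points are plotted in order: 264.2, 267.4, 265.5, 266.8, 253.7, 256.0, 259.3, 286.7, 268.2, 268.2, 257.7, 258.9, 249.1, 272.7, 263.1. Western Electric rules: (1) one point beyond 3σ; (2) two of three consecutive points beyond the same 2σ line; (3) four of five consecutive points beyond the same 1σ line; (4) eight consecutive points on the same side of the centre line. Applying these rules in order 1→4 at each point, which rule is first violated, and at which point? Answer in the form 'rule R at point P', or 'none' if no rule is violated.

rule 1 at point 8

Zone of each point (C = within 1σ̂, B = 1σ̂–2σ̂, A = 2σ̂–3σ̂, * = beyond 3σ̂; sign = side of CL): 1:+C, 2:+C, 3:+C, 4:+C, 5:-B, 6:-C, 7:-C, 8:+*, 9:+C, 10:+C, 11:-C, 12:-C, 13:-B, 14:+B, 15:+C
Rule 1 (one point beyond the 3σ limits) is satisfied at point 8.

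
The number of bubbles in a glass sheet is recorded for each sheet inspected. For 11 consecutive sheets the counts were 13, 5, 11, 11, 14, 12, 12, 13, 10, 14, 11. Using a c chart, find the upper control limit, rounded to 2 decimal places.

21.61

c̄ = (13 + 5 + 11 + 11 + 14 + 12 + 12 + 13 + 10 + 14 + 11) / 11 = 126 / 11 = 11.4545
UCL = c̄ + 3√c̄ = 11.4545 + 3 × √11.4545 = 11.4545 + 3 × 3.3845 = 21.6079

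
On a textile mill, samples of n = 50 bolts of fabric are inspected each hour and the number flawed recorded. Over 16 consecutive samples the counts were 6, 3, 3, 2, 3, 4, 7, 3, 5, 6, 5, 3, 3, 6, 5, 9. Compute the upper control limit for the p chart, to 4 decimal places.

p̄ = Σdᵢ / (k·n) = 73 / (16 × 50) = 0.09125
UCL = p̄ + 3·√(p̄(1−p̄)/n) = 0.09125 + 3 × √(0.09125×0.90875/50) = 0.09125 + 3 × 0.04072 = 0.21342

0.2134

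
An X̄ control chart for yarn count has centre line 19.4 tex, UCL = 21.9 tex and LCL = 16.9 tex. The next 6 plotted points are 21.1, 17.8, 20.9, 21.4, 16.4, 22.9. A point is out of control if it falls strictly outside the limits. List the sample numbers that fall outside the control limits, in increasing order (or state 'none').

5, 6

Compare each point to [16.9, 21.9]: sample 5 = 16.4 < LCL; sample 6 = 22.9 > UCL.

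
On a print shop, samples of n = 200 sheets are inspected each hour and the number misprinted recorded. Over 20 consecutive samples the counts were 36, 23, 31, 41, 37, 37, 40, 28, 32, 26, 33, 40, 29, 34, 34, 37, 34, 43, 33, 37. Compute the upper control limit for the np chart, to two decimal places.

50.23

p̄ = Σdᵢ / (k·n) = 685 / (20 × 200) = 0.17125
UCL = np̄ + 3·√(np̄(1−p̄)) = 34.2500 + 3 × √(34.2500×0.82875) = 34.2500 + 3 × 5.3277 = 50.2332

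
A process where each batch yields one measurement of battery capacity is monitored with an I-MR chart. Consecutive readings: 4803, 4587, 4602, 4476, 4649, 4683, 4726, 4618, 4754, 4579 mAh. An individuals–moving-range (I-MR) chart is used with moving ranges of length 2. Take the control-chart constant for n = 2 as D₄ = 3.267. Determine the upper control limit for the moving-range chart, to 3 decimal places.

372.438

Moving ranges: 216, 15, 126, 173, 34, 43, 108, 136, 175; M̄R̄ = 1026.0000 / 9 = 114.0000
UCL_MR = D₄·M̄R̄ = 3.267 × 114.0000 = 372.4380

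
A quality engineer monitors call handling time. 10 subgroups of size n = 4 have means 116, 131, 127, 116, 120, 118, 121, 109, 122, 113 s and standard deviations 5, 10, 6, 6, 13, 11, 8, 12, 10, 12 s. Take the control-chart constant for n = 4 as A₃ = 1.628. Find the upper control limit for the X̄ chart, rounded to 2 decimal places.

134.44

X̄̄ = (116 + 131 + 127 + 116 + 120 + 118 + 121 + 109 + 122 + 113) / 10 = 119.3000
s̄ = (5 + 10 + 6 + 6 + 13 + 11 + 8 + 12 + 10 + 12) / 10 = 9.3000
UCL = X̄̄ + A₃·s̄ = 119.3000 + 1.628 × 9.3000 = 134.4404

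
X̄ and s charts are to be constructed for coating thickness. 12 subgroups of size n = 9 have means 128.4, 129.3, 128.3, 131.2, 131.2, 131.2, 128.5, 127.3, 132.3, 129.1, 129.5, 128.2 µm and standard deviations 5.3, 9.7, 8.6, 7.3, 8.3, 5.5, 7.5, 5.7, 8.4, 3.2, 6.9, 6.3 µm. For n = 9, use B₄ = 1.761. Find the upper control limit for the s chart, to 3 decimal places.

s̄ = (5.3 + 9.7 + 8.6 + 7.3 + 8.3 + 5.5 + 7.5 + 5.7 + 8.4 + 3.2 + 6.9 + 6.3) / 12 = 6.8917
UCL_s = B₄·s̄ = 1.761 × 6.8917 = 12.1362

12.136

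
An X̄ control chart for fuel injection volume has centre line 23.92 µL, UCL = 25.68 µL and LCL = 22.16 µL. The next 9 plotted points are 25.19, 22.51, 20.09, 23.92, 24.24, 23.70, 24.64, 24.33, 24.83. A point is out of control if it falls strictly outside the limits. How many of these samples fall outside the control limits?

1

Compare each point to [22.16, 25.68]: sample 3 = 20.09 < LCL.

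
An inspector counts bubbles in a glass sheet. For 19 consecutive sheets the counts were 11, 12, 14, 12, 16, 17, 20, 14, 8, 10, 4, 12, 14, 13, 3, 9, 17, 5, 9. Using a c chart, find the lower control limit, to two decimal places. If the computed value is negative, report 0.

c̄ = (11 + 12 + 14 + 12 + 16 + 17 + 20 + 14 + 8 + 10 + 4 + 12 + 14 + 13 + 3 + 9 + 17 + 5 + 9) / 19 = 220 / 19 = 11.5789
LCL = c̄ − 3√c̄ = 11.5789 − 3 × 3.4028 = 1.3706

1.37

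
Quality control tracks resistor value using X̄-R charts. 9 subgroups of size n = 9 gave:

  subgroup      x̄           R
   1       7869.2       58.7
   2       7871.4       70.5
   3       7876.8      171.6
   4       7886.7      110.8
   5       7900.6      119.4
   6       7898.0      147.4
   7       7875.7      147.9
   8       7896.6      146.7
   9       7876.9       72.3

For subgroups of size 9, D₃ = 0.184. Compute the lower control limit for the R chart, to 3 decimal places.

R̄ = (58.7 + 70.5 + 171.6 + 110.8 + 119.4 + 147.4 + 147.9 + 146.7 + 72.3) / 9 = 1045.3000 / 9 = 116.1444
LCL_R = D₃·R̄ = 0.184 × 116.1444 = 21.3706

21.371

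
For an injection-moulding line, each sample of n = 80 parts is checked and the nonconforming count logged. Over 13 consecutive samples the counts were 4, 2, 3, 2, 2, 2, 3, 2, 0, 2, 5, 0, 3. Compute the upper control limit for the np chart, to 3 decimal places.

6.799

p̄ = Σdᵢ / (k·n) = 30 / (13 × 80) = 0.02885
UCL = np̄ + 3·√(np̄(1−p̄)) = 2.3077 + 3 × √(2.3077×0.97115) = 2.3077 + 3 × 1.4970 = 6.7988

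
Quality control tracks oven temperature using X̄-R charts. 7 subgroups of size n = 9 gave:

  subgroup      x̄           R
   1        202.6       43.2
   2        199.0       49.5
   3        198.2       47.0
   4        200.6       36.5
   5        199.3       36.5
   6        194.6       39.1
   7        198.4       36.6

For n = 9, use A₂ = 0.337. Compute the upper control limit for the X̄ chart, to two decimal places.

X̄̄ = (202.6 + 199.0 + 198.2 + 200.6 + 199.3 + 194.6 + 198.4) / 7 = 1392.7000 / 7 = 198.9571
R̄ = (43.2 + 49.5 + 47.0 + 36.5 + 36.5 + 39.1 + 36.6) / 7 = 288.4000 / 7 = 41.2000
UCL = X̄̄ + A₂·R̄ = 198.9571 + 0.337 × 41.2000 = 212.8415

212.84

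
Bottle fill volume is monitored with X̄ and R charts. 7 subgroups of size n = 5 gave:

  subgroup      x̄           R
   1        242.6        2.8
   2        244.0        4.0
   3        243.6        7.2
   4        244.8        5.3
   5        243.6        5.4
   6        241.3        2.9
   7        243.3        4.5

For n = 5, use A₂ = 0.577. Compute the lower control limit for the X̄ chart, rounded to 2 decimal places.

240.67

X̄̄ = (242.6 + 244.0 + 243.6 + 244.8 + 243.6 + 241.3 + 243.3) / 7 = 1703.2000 / 7 = 243.3143
R̄ = (2.8 + 4.0 + 7.2 + 5.3 + 5.4 + 2.9 + 4.5) / 7 = 32.1000 / 7 = 4.5857
LCL = X̄̄ − A₂·R̄ = 243.3143 − 0.577 × 4.5857 = 240.6683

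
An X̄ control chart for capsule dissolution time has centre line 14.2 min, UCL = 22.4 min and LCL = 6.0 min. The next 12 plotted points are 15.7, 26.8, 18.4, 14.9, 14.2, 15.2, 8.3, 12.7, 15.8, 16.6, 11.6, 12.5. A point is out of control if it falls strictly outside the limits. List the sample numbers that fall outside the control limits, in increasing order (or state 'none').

Compare each point to [6.0, 22.4]: sample 2 = 26.8 > UCL.

2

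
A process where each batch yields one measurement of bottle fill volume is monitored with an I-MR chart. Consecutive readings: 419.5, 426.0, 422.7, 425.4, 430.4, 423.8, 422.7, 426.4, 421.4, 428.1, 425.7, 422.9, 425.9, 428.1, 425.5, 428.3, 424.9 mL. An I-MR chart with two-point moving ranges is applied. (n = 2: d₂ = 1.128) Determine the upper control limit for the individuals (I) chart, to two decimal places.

X̄ = (419.5 + 426.0 + 422.7 + 425.4 + 430.4 + 423.8 + 422.7 + 426.4 + 421.4 + 428.1 + 425.7 + 422.9 + 425.9 + 428.1 + 425.5 + 428.3 + 424.9) / 17 = 425.1588
Moving ranges: 6.5, 3.3, 2.7, 5.0, 6.6, 1.1, 3.7, 5.0, 6.7, 2.4, 2.8, 3.0, 2.2, 2.6, 2.8, 3.4; M̄R̄ = 59.8000 / 16 = 3.7375
UCL = X̄ + 3·M̄R̄/d₂ = 425.1588 + 3 × 3.7375 / 1.128 = 435.0990

435.10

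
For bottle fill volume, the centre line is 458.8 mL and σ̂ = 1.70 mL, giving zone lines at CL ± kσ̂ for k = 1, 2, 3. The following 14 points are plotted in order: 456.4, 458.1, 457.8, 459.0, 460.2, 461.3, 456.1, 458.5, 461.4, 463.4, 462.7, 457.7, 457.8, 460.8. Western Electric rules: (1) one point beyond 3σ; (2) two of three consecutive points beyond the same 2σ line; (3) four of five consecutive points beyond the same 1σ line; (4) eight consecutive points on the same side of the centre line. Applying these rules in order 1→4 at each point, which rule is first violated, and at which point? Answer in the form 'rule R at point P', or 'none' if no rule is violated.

rule 2 at point 11

Zone of each point (C = within 1σ̂, B = 1σ̂–2σ̂, A = 2σ̂–3σ̂, * = beyond 3σ̂; sign = side of CL): 1:-B, 2:-C, 3:-C, 4:+C, 5:+C, 6:+B, 7:-B, 8:-C, 9:+B, 10:+A, 11:+A, 12:-C, 13:-C, 14:+B
Rule 2 (two of three consecutive points beyond the same 2σ limit) is satisfied at point 11.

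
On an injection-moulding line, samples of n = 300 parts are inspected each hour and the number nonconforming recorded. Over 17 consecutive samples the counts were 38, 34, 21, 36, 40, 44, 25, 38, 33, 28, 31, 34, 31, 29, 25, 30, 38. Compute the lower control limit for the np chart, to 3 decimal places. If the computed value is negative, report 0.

p̄ = Σdᵢ / (k·n) = 555 / (17 × 300) = 0.10882
LCL = np̄ − 3·√(np̄(1−p̄)) = 32.6471 − 3 × 5.3939 = 16.4653

16.465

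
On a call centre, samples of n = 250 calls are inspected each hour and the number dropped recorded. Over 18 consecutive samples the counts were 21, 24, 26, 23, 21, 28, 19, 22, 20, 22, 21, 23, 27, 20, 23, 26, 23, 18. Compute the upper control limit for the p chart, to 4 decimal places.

0.1449

p̄ = Σdᵢ / (k·n) = 407 / (18 × 250) = 0.09044
UCL = p̄ + 3·√(p̄(1−p̄)/n) = 0.09044 + 3 × √(0.09044×0.90956/250) = 0.09044 + 3 × 0.01814 = 0.14486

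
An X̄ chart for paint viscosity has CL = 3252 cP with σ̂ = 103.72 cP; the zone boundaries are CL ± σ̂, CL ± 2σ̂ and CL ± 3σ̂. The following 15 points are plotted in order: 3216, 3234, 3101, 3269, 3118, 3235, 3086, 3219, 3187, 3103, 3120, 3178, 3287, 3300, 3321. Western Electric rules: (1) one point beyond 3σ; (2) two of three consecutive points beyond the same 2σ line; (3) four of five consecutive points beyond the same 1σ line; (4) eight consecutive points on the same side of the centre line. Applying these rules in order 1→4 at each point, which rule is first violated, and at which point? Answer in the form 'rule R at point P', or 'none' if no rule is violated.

rule 4 at point 12

Zone of each point (C = within 1σ̂, B = 1σ̂–2σ̂, A = 2σ̂–3σ̂, * = beyond 3σ̂; sign = side of CL): 1:-C, 2:-C, 3:-B, 4:+C, 5:-B, 6:-C, 7:-B, 8:-C, 9:-C, 10:-B, 11:-B, 12:-C, 13:+C, 14:+C, 15:+C
Rule 4 (eight consecutive points on the same side of the centre line) is satisfied at point 12.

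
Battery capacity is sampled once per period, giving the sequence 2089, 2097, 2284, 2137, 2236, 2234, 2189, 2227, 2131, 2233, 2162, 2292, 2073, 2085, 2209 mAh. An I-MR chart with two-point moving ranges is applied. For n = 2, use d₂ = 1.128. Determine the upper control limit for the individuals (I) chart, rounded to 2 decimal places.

X̄ = (2089 + 2097 + 2284 + 2137 + 2236 + 2234 + 2189 + 2227 + 2131 + 2233 + 2162 + 2292 + 2073 + 2085 + 2209) / 15 = 2178.5333
Moving ranges: 8, 187, 147, 99, 2, 45, 38, 96, 102, 71, 130, 219, 12, 124; M̄R̄ = 1280.0000 / 14 = 91.4286
UCL = X̄ + 3·M̄R̄/d₂ = 2178.5333 + 3 × 91.4286 / 1.128 = 2421.6944

2421.69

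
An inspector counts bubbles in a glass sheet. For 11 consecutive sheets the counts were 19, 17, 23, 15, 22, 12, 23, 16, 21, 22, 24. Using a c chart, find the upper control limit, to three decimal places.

c̄ = (19 + 17 + 23 + 15 + 22 + 12 + 23 + 16 + 21 + 22 + 24) / 11 = 214 / 11 = 19.4545
UCL = c̄ + 3√c̄ = 19.4545 + 3 × √19.4545 = 19.4545 + 3 × 4.4107 = 32.6867

32.687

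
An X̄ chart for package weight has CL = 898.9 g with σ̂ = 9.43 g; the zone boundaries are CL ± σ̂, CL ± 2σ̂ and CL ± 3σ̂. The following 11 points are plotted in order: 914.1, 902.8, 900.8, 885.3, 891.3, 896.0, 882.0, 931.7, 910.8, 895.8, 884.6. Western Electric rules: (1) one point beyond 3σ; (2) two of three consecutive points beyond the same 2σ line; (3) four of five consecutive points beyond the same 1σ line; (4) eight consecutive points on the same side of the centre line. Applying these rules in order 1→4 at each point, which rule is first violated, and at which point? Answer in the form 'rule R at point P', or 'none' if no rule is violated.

rule 1 at point 8

Zone of each point (C = within 1σ̂, B = 1σ̂–2σ̂, A = 2σ̂–3σ̂, * = beyond 3σ̂; sign = side of CL): 1:+B, 2:+C, 3:+C, 4:-B, 5:-C, 6:-C, 7:-B, 8:+*, 9:+B, 10:-C, 11:-B
Rule 1 (one point beyond the 3σ limits) is satisfied at point 8.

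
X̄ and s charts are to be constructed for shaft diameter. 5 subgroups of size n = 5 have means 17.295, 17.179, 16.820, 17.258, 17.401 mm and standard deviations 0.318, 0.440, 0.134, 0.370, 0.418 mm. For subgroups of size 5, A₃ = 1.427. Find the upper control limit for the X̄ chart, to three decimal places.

X̄̄ = (17.295 + 17.179 + 16.820 + 17.258 + 17.401) / 5 = 17.1906
s̄ = (0.318 + 0.440 + 0.134 + 0.370 + 0.418) / 5 = 0.3360
UCL = X̄̄ + A₃·s̄ = 17.1906 + 1.427 × 0.3360 = 17.6701

17.670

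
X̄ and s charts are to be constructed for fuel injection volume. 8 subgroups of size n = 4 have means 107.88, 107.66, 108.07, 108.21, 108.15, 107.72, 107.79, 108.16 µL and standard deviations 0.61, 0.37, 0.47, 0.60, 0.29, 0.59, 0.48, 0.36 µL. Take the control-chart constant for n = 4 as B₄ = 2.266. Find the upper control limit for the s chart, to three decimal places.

1.068

s̄ = (0.61 + 0.37 + 0.47 + 0.60 + 0.29 + 0.59 + 0.48 + 0.36) / 8 = 0.4713
UCL_s = B₄·s̄ = 2.266 × 0.4713 = 1.0679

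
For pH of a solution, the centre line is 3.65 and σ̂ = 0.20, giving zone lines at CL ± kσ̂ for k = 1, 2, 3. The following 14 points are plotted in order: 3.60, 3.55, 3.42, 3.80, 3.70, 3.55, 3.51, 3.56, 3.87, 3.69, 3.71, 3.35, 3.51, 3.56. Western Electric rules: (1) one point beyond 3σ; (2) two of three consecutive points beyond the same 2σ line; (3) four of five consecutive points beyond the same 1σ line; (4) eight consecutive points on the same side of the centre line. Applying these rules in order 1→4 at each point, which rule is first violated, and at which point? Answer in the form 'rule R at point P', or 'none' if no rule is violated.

Zone of each point (C = within 1σ̂, B = 1σ̂–2σ̂, A = 2σ̂–3σ̂, * = beyond 3σ̂; sign = side of CL): 1:-C, 2:-C, 3:-B, 4:+C, 5:+C, 6:-C, 7:-C, 8:-C, 9:+B, 10:+C, 11:+C, 12:-B, 13:-C, 14:-C
No rule fires across all 14 points.

none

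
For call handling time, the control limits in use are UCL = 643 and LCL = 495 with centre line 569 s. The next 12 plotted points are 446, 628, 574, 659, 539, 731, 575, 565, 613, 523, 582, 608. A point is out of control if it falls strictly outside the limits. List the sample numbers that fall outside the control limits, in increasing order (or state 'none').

1, 4, 6

Compare each point to [495, 643]: sample 1 = 446 < LCL; sample 4 = 659 > UCL; sample 6 = 731 > UCL.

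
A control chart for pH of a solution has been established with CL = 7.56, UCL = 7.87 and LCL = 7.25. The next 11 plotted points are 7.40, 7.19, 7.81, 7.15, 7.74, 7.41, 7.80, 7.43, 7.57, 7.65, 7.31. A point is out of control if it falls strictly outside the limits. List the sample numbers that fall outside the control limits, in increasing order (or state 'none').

Compare each point to [7.25, 7.87]: sample 2 = 7.19 < LCL; sample 4 = 7.15 < LCL.

2, 4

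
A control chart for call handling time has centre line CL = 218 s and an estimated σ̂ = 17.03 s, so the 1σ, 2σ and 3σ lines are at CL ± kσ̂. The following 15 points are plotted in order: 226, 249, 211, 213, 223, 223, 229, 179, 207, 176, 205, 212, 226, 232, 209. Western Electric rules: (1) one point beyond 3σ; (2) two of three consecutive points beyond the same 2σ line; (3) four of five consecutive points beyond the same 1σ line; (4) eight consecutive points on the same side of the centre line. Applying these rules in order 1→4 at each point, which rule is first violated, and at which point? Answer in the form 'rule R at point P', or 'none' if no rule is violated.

Zone of each point (C = within 1σ̂, B = 1σ̂–2σ̂, A = 2σ̂–3σ̂, * = beyond 3σ̂; sign = side of CL): 1:+C, 2:+B, 3:-C, 4:-C, 5:+C, 6:+C, 7:+C, 8:-A, 9:-C, 10:-A, 11:-C, 12:-C, 13:+C, 14:+C, 15:-C
Rule 2 (two of three consecutive points beyond the same 2σ limit) is satisfied at point 10.

rule 2 at point 10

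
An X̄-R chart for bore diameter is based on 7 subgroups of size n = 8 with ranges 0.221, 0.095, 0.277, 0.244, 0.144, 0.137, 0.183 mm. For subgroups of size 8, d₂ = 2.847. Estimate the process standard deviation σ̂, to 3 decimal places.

0.065

R̄ = (0.221 + 0.095 + 0.277 + 0.244 + 0.144 + 0.137 + 0.183) / 7 = 0.1859
σ̂ = R̄ / d₂ = 0.1859 / 2.847 = 0.0653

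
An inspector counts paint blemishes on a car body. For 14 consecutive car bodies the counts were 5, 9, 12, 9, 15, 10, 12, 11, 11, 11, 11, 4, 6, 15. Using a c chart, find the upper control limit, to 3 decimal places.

19.592

c̄ = (5 + 9 + 12 + 9 + 15 + 10 + 12 + 11 + 11 + 11 + 11 + 4 + 6 + 15) / 14 = 141 / 14 = 10.0714
UCL = c̄ + 3√c̄ = 10.0714 + 3 × √10.0714 = 10.0714 + 3 × 3.1736 = 19.5921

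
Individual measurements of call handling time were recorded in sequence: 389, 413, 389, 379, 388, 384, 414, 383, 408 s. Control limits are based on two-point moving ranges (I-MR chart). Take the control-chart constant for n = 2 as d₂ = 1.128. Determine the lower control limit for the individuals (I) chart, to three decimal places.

341.917

X̄ = (389 + 413 + 389 + 379 + 388 + 384 + 414 + 383 + 408) / 9 = 394.1111
Moving ranges: 24, 24, 10, 9, 4, 30, 31, 25; M̄R̄ = 157.0000 / 8 = 19.6250
LCL = X̄ − 3·M̄R̄/d₂ = 394.1111 − 3 × 19.6250 / 1.128 = 341.9170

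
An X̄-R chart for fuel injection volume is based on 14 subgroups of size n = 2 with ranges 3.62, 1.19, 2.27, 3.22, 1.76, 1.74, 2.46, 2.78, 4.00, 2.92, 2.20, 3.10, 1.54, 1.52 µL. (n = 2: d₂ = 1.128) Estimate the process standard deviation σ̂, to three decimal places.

R̄ = (3.62 + 1.19 + 2.27 + 3.22 + 1.76 + 1.74 + 2.46 + 2.78 + 4.00 + 2.92 + 2.20 + 3.10 + 1.54 + 1.52) / 14 = 2.4514
σ̂ = R̄ / d₂ = 2.4514 / 1.128 = 2.1733

2.173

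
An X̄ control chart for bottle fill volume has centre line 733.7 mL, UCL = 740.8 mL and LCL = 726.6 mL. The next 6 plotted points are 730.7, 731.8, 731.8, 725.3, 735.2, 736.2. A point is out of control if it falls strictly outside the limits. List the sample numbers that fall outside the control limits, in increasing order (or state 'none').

Compare each point to [726.6, 740.8]: sample 4 = 725.3 < LCL.

4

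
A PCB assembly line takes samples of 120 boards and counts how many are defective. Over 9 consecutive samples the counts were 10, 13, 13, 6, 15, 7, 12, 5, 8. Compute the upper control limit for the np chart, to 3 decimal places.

p̄ = Σdᵢ / (k·n) = 89 / (9 × 120) = 0.08241
UCL = np̄ + 3·√(np̄(1−p̄)) = 9.8889 + 3 × √(9.8889×0.91759) = 9.8889 + 3 × 3.0123 = 18.9258

18.926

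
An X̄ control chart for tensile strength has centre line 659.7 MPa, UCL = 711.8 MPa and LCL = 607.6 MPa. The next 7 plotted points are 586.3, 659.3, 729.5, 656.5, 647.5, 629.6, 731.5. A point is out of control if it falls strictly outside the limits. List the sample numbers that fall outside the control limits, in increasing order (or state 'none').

Compare each point to [607.6, 711.8]: sample 1 = 586.3 < LCL; sample 3 = 729.5 > UCL; sample 7 = 731.5 > UCL.

1, 3, 7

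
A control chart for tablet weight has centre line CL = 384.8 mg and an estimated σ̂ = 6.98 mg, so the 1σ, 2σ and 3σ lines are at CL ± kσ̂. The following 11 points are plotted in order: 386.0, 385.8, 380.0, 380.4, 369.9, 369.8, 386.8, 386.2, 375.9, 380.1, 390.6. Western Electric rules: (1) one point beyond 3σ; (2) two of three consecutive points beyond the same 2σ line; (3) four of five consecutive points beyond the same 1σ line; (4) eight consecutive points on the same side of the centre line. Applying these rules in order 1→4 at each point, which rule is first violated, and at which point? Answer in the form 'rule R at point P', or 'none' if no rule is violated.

rule 2 at point 6

Zone of each point (C = within 1σ̂, B = 1σ̂–2σ̂, A = 2σ̂–3σ̂, * = beyond 3σ̂; sign = side of CL): 1:+C, 2:+C, 3:-C, 4:-C, 5:-A, 6:-A, 7:+C, 8:+C, 9:-B, 10:-C, 11:+C
Rule 2 (two of three consecutive points beyond the same 2σ limit) is satisfied at point 6.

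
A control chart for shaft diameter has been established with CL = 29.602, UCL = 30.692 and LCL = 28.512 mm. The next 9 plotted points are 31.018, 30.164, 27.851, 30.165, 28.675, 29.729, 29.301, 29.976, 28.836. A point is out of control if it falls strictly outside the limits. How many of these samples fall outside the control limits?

2

Compare each point to [28.512, 30.692]: sample 1 = 31.018 > UCL; sample 3 = 27.851 < LCL.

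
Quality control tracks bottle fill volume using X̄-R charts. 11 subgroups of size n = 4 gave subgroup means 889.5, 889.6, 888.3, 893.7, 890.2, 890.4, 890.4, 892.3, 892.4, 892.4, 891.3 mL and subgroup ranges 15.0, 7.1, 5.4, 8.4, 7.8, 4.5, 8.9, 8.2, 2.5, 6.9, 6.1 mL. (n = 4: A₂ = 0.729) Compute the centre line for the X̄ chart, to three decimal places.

X̄̄ = (889.5 + 889.6 + 888.3 + 893.7 + 890.2 + 890.4 + 890.4 + 892.3 + 892.4 + 892.4 + 891.3) / 11 = 9800.5000 / 11 = 890.9545
CL = X̄̄ = 890.9545

890.955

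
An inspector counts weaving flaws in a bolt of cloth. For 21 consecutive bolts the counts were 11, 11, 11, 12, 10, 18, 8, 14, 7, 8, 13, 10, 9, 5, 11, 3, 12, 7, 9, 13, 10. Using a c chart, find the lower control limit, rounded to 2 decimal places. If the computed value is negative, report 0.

0.56

c̄ = (11 + 11 + 11 + 12 + 10 + 18 + 8 + 14 + 7 + 8 + 13 + 10 + 9 + 5 + 11 + 3 + 12 + 7 + 9 + 13 + 10) / 21 = 212 / 21 = 10.0952
LCL = c̄ − 3√c̄ = 10.0952 − 3 × 3.1773 = 0.5633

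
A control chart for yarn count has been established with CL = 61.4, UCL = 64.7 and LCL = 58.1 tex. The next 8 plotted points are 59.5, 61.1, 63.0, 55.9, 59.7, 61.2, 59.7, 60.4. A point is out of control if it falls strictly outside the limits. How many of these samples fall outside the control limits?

Compare each point to [58.1, 64.7]: sample 4 = 55.9 < LCL.

1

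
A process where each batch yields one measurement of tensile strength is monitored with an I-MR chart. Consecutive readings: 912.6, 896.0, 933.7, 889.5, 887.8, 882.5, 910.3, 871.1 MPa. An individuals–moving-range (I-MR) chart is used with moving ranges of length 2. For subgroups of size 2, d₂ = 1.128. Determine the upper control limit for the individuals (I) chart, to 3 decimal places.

X̄ = (912.6 + 896.0 + 933.7 + 889.5 + 887.8 + 882.5 + 910.3 + 871.1) / 8 = 897.9375
Moving ranges: 16.6, 37.7, 44.2, 1.7, 5.3, 27.8, 39.2; M̄R̄ = 172.5000 / 7 = 24.6429
UCL = X̄ + 3·M̄R̄/d₂ = 897.9375 + 3 × 24.6429 / 1.128 = 963.4770

963.477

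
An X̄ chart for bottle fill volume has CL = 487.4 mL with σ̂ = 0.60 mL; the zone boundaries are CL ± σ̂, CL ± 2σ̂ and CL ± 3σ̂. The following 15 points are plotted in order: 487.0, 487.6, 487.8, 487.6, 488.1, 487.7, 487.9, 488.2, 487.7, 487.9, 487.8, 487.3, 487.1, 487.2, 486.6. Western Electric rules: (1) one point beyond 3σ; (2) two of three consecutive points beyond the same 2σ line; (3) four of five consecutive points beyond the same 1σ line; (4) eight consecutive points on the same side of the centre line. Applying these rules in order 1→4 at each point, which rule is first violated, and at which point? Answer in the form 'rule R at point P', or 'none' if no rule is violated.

rule 4 at point 9

Zone of each point (C = within 1σ̂, B = 1σ̂–2σ̂, A = 2σ̂–3σ̂, * = beyond 3σ̂; sign = side of CL): 1:-C, 2:+C, 3:+C, 4:+C, 5:+B, 6:+C, 7:+C, 8:+B, 9:+C, 10:+C, 11:+C, 12:-C, 13:-C, 14:-C, 15:-B
Rule 4 (eight consecutive points on the same side of the centre line) is satisfied at point 9.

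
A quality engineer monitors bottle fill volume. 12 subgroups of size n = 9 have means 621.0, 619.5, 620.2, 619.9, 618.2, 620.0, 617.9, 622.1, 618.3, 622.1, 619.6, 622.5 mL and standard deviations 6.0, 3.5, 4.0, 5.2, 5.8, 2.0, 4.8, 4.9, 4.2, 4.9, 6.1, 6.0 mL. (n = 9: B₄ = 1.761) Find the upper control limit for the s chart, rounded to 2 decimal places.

8.42

s̄ = (6.0 + 3.5 + 4.0 + 5.2 + 5.8 + 2.0 + 4.8 + 4.9 + 4.2 + 4.9 + 6.1 + 6.0) / 12 = 4.7833
UCL_s = B₄·s̄ = 1.761 × 4.7833 = 8.4234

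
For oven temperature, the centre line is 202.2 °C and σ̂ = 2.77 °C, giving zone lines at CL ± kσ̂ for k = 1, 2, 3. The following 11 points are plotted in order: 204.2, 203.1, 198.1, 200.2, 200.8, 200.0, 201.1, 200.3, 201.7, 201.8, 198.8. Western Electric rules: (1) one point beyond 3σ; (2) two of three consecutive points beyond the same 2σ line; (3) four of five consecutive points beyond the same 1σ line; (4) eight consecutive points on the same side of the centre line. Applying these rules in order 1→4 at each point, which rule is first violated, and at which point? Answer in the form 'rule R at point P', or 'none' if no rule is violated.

rule 4 at point 10

Zone of each point (C = within 1σ̂, B = 1σ̂–2σ̂, A = 2σ̂–3σ̂, * = beyond 3σ̂; sign = side of CL): 1:+C, 2:+C, 3:-B, 4:-C, 5:-C, 6:-C, 7:-C, 8:-C, 9:-C, 10:-C, 11:-B
Rule 4 (eight consecutive points on the same side of the centre line) is satisfied at point 10.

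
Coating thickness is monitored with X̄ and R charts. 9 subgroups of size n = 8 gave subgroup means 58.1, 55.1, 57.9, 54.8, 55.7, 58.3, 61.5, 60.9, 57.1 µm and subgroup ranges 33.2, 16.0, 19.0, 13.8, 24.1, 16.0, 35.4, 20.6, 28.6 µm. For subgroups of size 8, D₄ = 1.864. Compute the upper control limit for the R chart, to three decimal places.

42.810

R̄ = (33.2 + 16.0 + 19.0 + 13.8 + 24.1 + 16.0 + 35.4 + 20.6 + 28.6) / 9 = 206.7000 / 9 = 22.9667
UCL_R = D₄·R̄ = 1.864 × 22.9667 = 42.8099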